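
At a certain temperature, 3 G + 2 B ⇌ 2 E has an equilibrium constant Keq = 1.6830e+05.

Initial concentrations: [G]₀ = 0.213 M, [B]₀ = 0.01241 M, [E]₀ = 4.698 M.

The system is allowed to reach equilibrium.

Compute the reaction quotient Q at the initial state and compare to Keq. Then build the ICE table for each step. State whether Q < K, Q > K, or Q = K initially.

Q₀ = 1.4830e+07 vs Keq = 1.6830e+05 ⇒ Q>K, reverse
Step 1:
                   G          B          E
  Initial      0.213    0.01241      4.698
  Change     0.08546    0.05697   -0.05697
  Equil       0.2985    0.06938      4.641
  solve Keq expr → x = -0.02849; check Q = 1.6830e+05

Q₀ = 1.4830e+07; Q > K (proceeds reverse)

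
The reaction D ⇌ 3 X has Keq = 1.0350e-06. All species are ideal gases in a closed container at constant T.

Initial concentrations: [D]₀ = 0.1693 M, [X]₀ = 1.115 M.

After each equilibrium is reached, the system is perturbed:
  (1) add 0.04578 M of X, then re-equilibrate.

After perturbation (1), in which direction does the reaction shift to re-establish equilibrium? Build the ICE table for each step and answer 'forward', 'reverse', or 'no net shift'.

Q₀ = 8.188 vs Keq = 1.0350e-06 ⇒ Q>K, reverse
Step 1:
                    D           X
  Initial      0.1693       1.115
  Change       0.3689      -1.107
  Equil        0.5382    0.008228
  solve Keq expr → x = -0.3689; check Q = 1.0350e-06
Then add 0.04578 M of X.
Step 2:
                    D           X
  Initial      0.5382     0.05401
  Change      0.01523     -0.0457
  Equil        0.5535    0.008305
  solve Keq expr → x = -0.01523; check Q = 1.0350e-06

Direction: reverse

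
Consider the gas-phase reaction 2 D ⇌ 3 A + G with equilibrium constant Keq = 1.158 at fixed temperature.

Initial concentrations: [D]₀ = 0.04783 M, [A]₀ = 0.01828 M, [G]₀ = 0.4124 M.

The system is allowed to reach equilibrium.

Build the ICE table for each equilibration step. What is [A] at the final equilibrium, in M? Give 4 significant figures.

[A]_eq = 0.07226 M

Q₀ = 0.001101 vs Keq = 1.158 ⇒ Q<K, forward
Step 1:
                   D          A          G
  init       0.04783    0.01828     0.4124
  Δ         -0.03599    0.05398    0.01799
  eq         0.01184    0.07226     0.4304
  solve Keq expr → x = 0.01799; check Q = 1.158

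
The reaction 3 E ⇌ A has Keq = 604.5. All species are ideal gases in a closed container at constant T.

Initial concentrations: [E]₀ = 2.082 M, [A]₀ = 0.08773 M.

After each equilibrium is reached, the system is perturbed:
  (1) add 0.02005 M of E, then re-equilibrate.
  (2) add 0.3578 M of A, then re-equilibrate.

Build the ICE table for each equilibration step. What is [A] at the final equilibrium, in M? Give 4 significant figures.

Q₀ = 0.009721 vs Keq = 604.5 ⇒ Q<K, forward
Step 1:
                   E          A
  init         2.082    0.08773
  Δ           -1.975     0.6582
  eq          0.1073      0.746
  solve Keq expr → x = 0.6582; check Q = 604.5
Then add 0.02005 M of E.
Step 2:
                   E          A
  init        0.1273      0.746
  Δ         -0.01974   0.006579
  eq          0.1076     0.7526
  solve Keq expr → x = 0.006579; check Q = 604.5
Then add 0.3578 M of A.
Step 3:
                   E          A
  init        0.1076       1.11
  Δ          0.01471  -0.004904
  eq          0.1223      1.105
  solve Keq expr → x = -0.004904; check Q = 604.5

[A]_eq = 1.105 M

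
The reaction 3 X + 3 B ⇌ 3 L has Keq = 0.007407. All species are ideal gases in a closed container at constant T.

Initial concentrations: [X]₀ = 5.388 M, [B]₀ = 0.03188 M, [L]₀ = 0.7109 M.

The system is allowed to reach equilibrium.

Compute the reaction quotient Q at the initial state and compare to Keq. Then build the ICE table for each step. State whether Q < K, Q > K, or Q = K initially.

Q₀ = 70.89 vs Keq = 0.007407 ⇒ Q>K, reverse
Step 1:
                  X         B         L
  I           5.388   0.03188    0.7109
  C          0.3197    0.3197   -0.3197
  E           5.708    0.3516    0.3912
  solve Keq expr → x = -0.1066; check Q = 0.007407

Q₀ = 70.89; Q > K (proceeds reverse)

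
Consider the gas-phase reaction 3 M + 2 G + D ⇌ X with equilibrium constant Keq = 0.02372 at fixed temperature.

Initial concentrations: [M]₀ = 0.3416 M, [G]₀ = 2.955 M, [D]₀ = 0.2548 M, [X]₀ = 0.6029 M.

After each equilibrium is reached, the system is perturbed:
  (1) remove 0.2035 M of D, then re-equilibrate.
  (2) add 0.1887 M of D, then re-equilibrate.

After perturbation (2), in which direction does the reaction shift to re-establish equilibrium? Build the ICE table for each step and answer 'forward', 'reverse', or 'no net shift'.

Direction: forward

Q₀ = 6.798 vs Keq = 0.02372 ⇒ Q>K, reverse
Step 1:
                    M           G           D           X
  Initial      0.3416       2.955      0.2548      0.6029
  Change        0.889      0.5926      0.2963     -0.2963
  Equil         1.231       3.548      0.5511      0.3066
  solve Keq expr → x = -0.2963; check Q = 0.02372
Then remove 0.2035 M of D.
Step 2:
                    M           G           D           X
  Initial       1.231       3.548      0.3476      0.3066
  Change       0.0963      0.0642      0.0321     -0.0321
  Equil         1.327       3.612      0.3797      0.2745
  solve Keq expr → x = -0.0321; check Q = 0.02372
Then add 0.1887 M of D.
Step 3:
                    M           G           D           X
  Initial       1.327       3.612      0.5684      0.2745
  Change     -0.09028    -0.06019    -0.03009     0.03009
  Equil         1.237       3.552      0.5383      0.3046
  solve Keq expr → x = 0.03009; check Q = 0.02372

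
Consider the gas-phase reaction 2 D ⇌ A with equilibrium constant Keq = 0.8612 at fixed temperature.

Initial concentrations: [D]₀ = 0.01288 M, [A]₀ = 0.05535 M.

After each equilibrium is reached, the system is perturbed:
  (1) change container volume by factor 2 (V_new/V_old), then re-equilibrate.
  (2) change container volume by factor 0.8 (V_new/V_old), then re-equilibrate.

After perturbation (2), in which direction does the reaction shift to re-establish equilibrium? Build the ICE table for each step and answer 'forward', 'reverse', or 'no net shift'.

Direction: forward

Q₀ = 333.6 vs Keq = 0.8612 ⇒ Q>K, reverse
Step 1:
                    D           A
  Initial     0.01288     0.05535
  Change      0.09182    -0.04591
  Equil        0.1047     0.00944
  solve Keq expr → x = -0.04591; check Q = 0.8612
Then change container volume by factor 2 (V_new/V_old).
Step 2:
                    D           A
  Initial     0.05235     0.00472
  Change     0.003976   -0.001988
  Equil       0.05633    0.002732
  solve Keq expr → x = -0.001988; check Q = 0.8612
Then change container volume by factor 0.8 (V_new/V_old).
Step 3:
                    D           A
  Initial     0.07041    0.003415
  Change    -0.001377  6.8847e-04
  Equil       0.06903    0.004104
  solve Keq expr → x = 6.8847e-04; check Q = 0.8612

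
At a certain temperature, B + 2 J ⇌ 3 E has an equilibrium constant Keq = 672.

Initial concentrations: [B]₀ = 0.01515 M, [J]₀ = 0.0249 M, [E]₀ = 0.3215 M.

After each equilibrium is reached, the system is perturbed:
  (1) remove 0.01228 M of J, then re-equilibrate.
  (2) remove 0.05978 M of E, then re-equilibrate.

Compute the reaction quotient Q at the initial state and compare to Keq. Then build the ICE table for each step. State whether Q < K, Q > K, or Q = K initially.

Q₀ = 3538; Q > K (proceeds reverse)

Q₀ = 3538 vs Keq = 672 ⇒ Q>K, reverse
Step 1:
                  B         J         E
  init      0.01515    0.0249    0.3215
  Δ        0.008069   0.01614  -0.02421
  eq        0.02322   0.04104    0.2973
  solve Keq expr → x = -0.008069; check Q = 672
Then remove 0.01228 M of J.
Step 2:
                  B         J         E
  init      0.02322   0.02876    0.2973
  Δ        0.003651  0.007302  -0.01095
  eq        0.02687   0.03606    0.2863
  solve Keq expr → x = -0.003651; check Q = 672
Then remove 0.05978 M of E.
Step 3:
                  B         J         E
  init      0.02687   0.03606    0.2266
  Δ       -0.003479 -0.006958   0.01044
  eq        0.02339    0.0291     0.237
  solve Keq expr → x = 0.003479; check Q = 672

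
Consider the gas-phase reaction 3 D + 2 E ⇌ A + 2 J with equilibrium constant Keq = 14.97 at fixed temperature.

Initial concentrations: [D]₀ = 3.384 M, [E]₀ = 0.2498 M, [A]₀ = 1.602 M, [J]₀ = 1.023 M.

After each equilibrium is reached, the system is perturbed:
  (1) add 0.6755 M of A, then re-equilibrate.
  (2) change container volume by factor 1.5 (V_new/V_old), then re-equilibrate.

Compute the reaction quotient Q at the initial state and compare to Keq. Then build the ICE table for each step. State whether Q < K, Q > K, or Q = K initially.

Q₀ = 0.6933 vs Keq = 14.97 ⇒ Q<K, forward
Step 1:
                  D         E         A         J
  I           3.384    0.2498     1.602     1.023
  C         -0.2649   -0.1766   0.08831    0.1766
  E           3.119   0.07318      1.69       1.2
  solve Keq expr → x = 0.08831; check Q = 14.97
Then add 0.6755 M of A.
Step 2:
                  D         E         A         J
  I           3.119   0.07318     2.366       1.2
  C         0.01759   0.01172 -0.005862  -0.01172
  E           3.137    0.0849      2.36     1.188
  solve Keq expr → x = -0.005862; check Q = 14.97
Then change container volume by factor 1.5 (V_new/V_old).
Step 3:
                  D         E         A         J
  I           2.091    0.0566     1.573    0.7919
  C         0.03518   0.02345  -0.01173  -0.02345
  E           2.126   0.08005     1.562    0.7685
  solve Keq expr → x = -0.01173; check Q = 14.97

Q₀ = 0.6933; Q < K (proceeds forward)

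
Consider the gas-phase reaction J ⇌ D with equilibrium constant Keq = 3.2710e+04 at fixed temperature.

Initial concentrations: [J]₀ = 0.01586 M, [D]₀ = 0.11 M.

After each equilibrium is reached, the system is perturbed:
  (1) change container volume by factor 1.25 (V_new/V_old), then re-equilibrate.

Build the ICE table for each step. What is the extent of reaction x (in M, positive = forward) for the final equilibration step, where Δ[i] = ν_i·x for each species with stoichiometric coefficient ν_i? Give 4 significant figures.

Q₀ = 6.936 vs Keq = 3.2710e+04 ⇒ Q<K, forward
Step 1:
                    J           D
  Initial     0.01586        0.11
  Change     -0.01586     0.01586
  Equil    3.8476e-06      0.1259
  solve Keq expr → x = 0.01586; check Q = 3.2710e+04
Then change container volume by factor 1.25 (V_new/V_old).
Step 2:
                    J           D
  Initial  3.0781e-06      0.1007
  Change            0           0
  Equil    3.0781e-06      0.1007
  solve Keq expr → x = 0; check Q = 3.2710e+04

x = 0 M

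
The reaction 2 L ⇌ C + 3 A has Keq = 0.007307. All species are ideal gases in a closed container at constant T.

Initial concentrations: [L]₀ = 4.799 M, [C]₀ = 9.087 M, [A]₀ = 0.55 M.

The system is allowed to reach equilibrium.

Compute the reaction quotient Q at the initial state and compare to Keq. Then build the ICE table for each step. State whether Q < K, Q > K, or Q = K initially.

Q₀ = 0.06565 vs Keq = 0.007307 ⇒ Q>K, reverse
Step 1:
                   L          C          A
  init         4.799      9.087       0.55
  Δ           0.1852   -0.09258    -0.2777
  eq           4.984      8.994     0.2723
  solve Keq expr → x = -0.09258; check Q = 0.007307

Q₀ = 0.06565; Q > K (proceeds reverse)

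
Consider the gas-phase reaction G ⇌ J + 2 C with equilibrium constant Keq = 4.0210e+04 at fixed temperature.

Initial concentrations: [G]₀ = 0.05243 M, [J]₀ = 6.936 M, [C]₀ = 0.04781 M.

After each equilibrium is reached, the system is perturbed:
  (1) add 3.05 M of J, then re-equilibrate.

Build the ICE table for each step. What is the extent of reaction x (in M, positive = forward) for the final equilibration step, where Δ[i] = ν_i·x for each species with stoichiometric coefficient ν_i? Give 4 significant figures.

Q₀ = 0.3024 vs Keq = 4.0210e+04 ⇒ Q<K, forward
Step 1:
                   G          J          C
  Initial    0.05243      6.936    0.04781
  Change    -0.05243    0.05243     0.1049
  Equil   4.0505e-06      6.988     0.1527
  solve Keq expr → x = 0.05243; check Q = 4.0210e+04
Then add 3.05 M of J.
Step 2:
                   G          J          C
  Initial 4.0505e-06      10.04     0.1527
  Change  1.7675e-06 -1.7675e-06 -3.5350e-06
  Equil   5.8180e-06      10.04     0.1527
  solve Keq expr → x = -1.7675e-06; check Q = 4.0210e+04

x = -1.7675e-06 M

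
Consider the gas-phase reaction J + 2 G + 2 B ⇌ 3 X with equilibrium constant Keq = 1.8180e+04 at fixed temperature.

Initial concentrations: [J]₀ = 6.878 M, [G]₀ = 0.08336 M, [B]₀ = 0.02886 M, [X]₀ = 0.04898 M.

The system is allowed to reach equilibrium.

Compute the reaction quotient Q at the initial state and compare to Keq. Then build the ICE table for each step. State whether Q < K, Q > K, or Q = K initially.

Q₀ = 2.952; Q < K (proceeds forward)

Q₀ = 2.952 vs Keq = 1.8180e+04 ⇒ Q<K, forward
Step 1:
                    J           G           B           X
  init          6.878     0.08336     0.02886     0.04898
  Δ          -0.01374    -0.02749    -0.02749     0.04123
  eq            6.864     0.05587    0.001373     0.09021
  solve Keq expr → x = 0.01374; check Q = 1.8180e+04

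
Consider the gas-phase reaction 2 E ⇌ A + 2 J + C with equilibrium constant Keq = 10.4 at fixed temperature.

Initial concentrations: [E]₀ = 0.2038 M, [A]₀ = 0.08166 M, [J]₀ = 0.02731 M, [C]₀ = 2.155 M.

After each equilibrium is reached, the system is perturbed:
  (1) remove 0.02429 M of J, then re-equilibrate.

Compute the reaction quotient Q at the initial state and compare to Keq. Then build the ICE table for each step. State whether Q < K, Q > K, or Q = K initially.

Q₀ = 0.00316 vs Keq = 10.4 ⇒ Q<K, forward
Step 1:
                   E          A          J          C
  Initial     0.2038    0.08166    0.02731      2.155
  Change     -0.1671    0.08357     0.1671    0.08357
  Equil      0.03667     0.1652     0.1944      2.239
  solve Keq expr → x = 0.08357; check Q = 10.4
Then remove 0.02429 M of J.
Step 2:
                   E          A          J          C
  Initial    0.03667     0.1652     0.1702      2.239
  Change   -0.003689   0.001844   0.003689   0.001844
  Equil      0.03298     0.1671     0.1738       2.24
  solve Keq expr → x = 0.001844; check Q = 10.4

Q₀ = 0.00316; Q < K (proceeds forward)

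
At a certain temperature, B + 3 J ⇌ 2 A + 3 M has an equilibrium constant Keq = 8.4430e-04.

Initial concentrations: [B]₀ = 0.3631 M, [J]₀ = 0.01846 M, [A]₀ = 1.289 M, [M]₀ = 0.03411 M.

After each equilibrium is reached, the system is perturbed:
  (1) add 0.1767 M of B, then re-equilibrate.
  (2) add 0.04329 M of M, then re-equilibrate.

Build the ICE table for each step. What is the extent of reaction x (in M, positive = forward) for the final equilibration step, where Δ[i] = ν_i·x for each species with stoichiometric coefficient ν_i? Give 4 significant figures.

x = -0.01349 M

Q₀ = 28.87 vs Keq = 8.4430e-04 ⇒ Q>K, reverse
Step 1:
                    B           J           A           M
  I            0.3631     0.01846       1.289     0.03411
  C           0.01041     0.03122    -0.02082    -0.03122
  E            0.3735     0.04968       1.268    0.002886
  solve Keq expr → x = -0.01041; check Q = 8.4430e-04
Then add 0.1767 M of B.
Step 2:
                    B           J           A           M
  I            0.5502     0.04968       1.268    0.002886
  C       -1.2417e-04 -3.7252e-04  2.4835e-04  3.7252e-04
  E            0.5501     0.04931       1.268    0.003259
  solve Keq expr → x = 1.2417e-04; check Q = 8.4430e-04
Then add 0.04329 M of M.
Step 3:
                    B           J           A           M
  I            0.5501     0.04931       1.268     0.04655
  C           0.01349     0.04048    -0.02699    -0.04048
  E            0.5636     0.08979       1.241    0.006069
  solve Keq expr → x = -0.01349; check Q = 8.4430e-04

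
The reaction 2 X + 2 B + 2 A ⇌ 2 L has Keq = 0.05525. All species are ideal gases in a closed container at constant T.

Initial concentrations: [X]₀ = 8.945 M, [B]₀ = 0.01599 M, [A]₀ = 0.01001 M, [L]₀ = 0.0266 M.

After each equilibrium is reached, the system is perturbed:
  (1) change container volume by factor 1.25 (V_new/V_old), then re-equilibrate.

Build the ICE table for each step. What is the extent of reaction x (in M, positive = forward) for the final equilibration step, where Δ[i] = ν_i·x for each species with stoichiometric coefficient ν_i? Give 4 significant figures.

x = -3.7041e-04 M

Q₀ = 345.2 vs Keq = 0.05525 ⇒ Q>K, reverse
Step 1:
                    X           B           A           L
  I             8.945     0.01599     0.01001      0.0266
  C           0.02377     0.02377     0.02377    -0.02377
  E             8.969     0.03976     0.03378    0.002831
  solve Keq expr → x = -0.01188; check Q = 0.05525
Then change container volume by factor 1.25 (V_new/V_old).
Step 2:
                    X           B           A           L
  I             7.175     0.03181     0.02702    0.002265
  C        7.4081e-04  7.4081e-04  7.4081e-04 -7.4081e-04
  E             7.176     0.03255     0.02776    0.001524
  solve Keq expr → x = -3.7041e-04; check Q = 0.05525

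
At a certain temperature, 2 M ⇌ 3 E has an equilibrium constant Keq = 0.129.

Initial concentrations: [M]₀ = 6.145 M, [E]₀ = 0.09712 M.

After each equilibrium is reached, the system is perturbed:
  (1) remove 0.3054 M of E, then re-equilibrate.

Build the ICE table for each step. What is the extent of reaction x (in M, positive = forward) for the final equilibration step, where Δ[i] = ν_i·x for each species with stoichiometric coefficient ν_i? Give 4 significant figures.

x = 0.09006 M

Q₀ = 2.4260e-05 vs Keq = 0.129 ⇒ Q<K, forward
Step 1:
                  M         E
  init        6.145   0.09712
  Δ         -0.9462     1.419
  eq          5.199     1.516
  solve Keq expr → x = 0.4731; check Q = 0.129
Then remove 0.3054 M of E.
Step 2:
                  M         E
  init        5.199     1.211
  Δ         -0.1801    0.2702
  eq          5.019     1.481
  solve Keq expr → x = 0.09006; check Q = 0.129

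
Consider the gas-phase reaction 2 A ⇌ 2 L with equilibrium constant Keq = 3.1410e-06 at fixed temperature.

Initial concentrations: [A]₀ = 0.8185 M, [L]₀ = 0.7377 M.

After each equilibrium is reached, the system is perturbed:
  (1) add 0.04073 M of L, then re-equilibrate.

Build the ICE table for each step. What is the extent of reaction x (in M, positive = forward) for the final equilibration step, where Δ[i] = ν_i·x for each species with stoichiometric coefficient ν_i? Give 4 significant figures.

Q₀ = 0.8123 vs Keq = 3.1410e-06 ⇒ Q>K, reverse
Step 1:
                  A         L
  Initial    0.8185    0.7377
  Change     0.7349   -0.7349
  Equil       1.553  0.002753
  solve Keq expr → x = -0.3675; check Q = 3.1410e-06
Then add 0.04073 M of L.
Step 2:
                  A         L
  Initial     1.553   0.04348
  Change    0.04066  -0.04066
  Equil       1.594  0.002825
  solve Keq expr → x = -0.02033; check Q = 3.1410e-06

x = -0.02033 M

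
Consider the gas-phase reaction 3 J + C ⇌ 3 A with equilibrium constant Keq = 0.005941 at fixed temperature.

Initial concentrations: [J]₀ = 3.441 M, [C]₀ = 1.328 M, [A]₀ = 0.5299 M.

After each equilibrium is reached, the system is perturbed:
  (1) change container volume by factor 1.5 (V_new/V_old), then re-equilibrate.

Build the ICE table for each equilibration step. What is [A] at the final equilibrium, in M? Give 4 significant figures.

Q₀ = 0.00275 vs Keq = 0.005941 ⇒ Q<K, forward
Step 1:
                   J          C          A
  Initial      3.441      1.328     0.5299
  Change     -0.1236    -0.0412     0.1236
  Equil        3.317      1.287     0.6535
  solve Keq expr → x = 0.0412; check Q = 0.005941
Then change container volume by factor 1.5 (V_new/V_old).
Step 2:
                   J          C          A
  Initial      2.212     0.8579     0.4357
  Change     0.04507    0.01502   -0.04507
  Equil        2.257     0.8729     0.3906
  solve Keq expr → x = -0.01502; check Q = 0.005941

[A]_eq = 0.3906 M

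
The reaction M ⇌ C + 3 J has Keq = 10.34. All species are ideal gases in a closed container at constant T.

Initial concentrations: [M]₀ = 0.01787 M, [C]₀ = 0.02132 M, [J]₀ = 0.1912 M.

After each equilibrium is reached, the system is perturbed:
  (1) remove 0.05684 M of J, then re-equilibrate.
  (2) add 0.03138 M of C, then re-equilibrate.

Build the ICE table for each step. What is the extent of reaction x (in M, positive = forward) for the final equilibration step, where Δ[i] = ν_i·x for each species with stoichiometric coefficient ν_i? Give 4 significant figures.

x = -2.0075e-05 M

Q₀ = 0.008339 vs Keq = 10.34 ⇒ Q<K, forward
Step 1:
                    M           C           J
  init        0.01787     0.02132      0.1912
  Δ          -0.01781     0.01781     0.05344
  eq       5.5417e-05     0.03913      0.2446
  solve Keq expr → x = 0.01781; check Q = 10.34
Then remove 0.05684 M of J.
Step 2:
                    M           C           J
  init     5.5417e-05     0.03913      0.1878
  Δ       -3.0291e-05  3.0291e-05  9.0874e-05
  eq       2.5126e-05     0.03916      0.1879
  solve Keq expr → x = 3.0291e-05; check Q = 10.34
Then add 0.03138 M of C.
Step 3:
                    M           C           J
  init     2.5126e-05     0.07054      0.1879
  Δ        2.0075e-05 -2.0075e-05 -6.0225e-05
  eq       4.5201e-05     0.07052      0.1878
  solve Keq expr → x = -2.0075e-05; check Q = 10.34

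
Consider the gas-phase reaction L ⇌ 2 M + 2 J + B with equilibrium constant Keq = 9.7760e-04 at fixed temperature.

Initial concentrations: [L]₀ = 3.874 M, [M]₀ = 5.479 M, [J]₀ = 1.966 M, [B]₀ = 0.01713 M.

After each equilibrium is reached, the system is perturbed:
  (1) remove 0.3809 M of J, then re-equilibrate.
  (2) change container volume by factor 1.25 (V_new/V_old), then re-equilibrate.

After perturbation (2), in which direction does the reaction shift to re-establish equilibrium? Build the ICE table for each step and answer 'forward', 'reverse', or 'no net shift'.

Q₀ = 0.5131 vs Keq = 9.7760e-04 ⇒ Q>K, reverse
Step 1:
                    L           M           J           B
  init          3.874       5.479       1.966     0.01713
  Δ            0.0171    -0.03419    -0.03419     -0.0171
  eq            3.891       5.445       1.932  3.4383e-05
  solve Keq expr → x = -0.0171; check Q = 9.7760e-04
Then remove 0.3809 M of J.
Step 2:
                    L           M           J           B
  init          3.891       5.445       1.551  3.4383e-05
  Δ       -1.8959e-05  3.7918e-05  3.7918e-05  1.8959e-05
  eq            3.891       5.445       1.551  5.3342e-05
  solve Keq expr → x = 1.8959e-05; check Q = 9.7760e-04
Then change container volume by factor 1.25 (V_new/V_old).
Step 3:
                    L           M           J           B
  init          3.113       4.356       1.241  4.2673e-05
  Δ       -6.1481e-05  1.2296e-04  1.2296e-04  6.1481e-05
  eq            3.113       4.356       1.241  1.0415e-04
  solve Keq expr → x = 6.1481e-05; check Q = 9.7760e-04

Direction: forward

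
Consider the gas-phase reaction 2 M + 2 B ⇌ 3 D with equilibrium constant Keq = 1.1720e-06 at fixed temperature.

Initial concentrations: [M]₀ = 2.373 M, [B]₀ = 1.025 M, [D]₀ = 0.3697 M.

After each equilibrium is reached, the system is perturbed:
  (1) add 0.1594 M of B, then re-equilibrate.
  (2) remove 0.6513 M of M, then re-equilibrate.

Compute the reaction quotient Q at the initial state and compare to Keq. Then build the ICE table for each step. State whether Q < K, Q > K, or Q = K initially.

Q₀ = 0.008541 vs Keq = 1.1720e-06 ⇒ Q>K, reverse
Step 1:
                  M         B         D
  init        2.373     1.025    0.3697
  Δ           0.231     0.231   -0.3465
  eq          2.604     1.256   0.02323
  solve Keq expr → x = -0.1155; check Q = 1.1720e-06
Then add 0.1594 M of B.
Step 2:
                  M         B         D
  init        2.604     1.415   0.02323
  Δ       -0.001269 -0.001269  0.001903
  eq          2.603     1.414   0.02513
  solve Keq expr → x = 6.3430e-04; check Q = 1.1720e-06
Then remove 0.6513 M of M.
Step 3:
                  M         B         D
  init        1.951     1.414   0.02513
  Δ        0.002895  0.002895 -0.004342
  eq          1.954     1.417   0.02079
  solve Keq expr → x = -0.001447; check Q = 1.1720e-06

Q₀ = 0.008541; Q > K (proceeds reverse)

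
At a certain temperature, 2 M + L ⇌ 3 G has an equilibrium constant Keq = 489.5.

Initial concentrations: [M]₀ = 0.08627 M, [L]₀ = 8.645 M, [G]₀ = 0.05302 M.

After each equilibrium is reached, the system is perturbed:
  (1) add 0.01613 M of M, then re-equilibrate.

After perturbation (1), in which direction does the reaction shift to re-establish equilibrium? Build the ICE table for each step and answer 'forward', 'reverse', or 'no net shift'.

Q₀ = 0.002317 vs Keq = 489.5 ⇒ Q<K, forward
Step 1:
                  M         L         G
  init      0.08627     8.645   0.05302
  Δ        -0.08509  -0.04254    0.1276
  eq       0.001183     8.602    0.1807
  solve Keq expr → x = 0.04254; check Q = 489.5
Then add 0.01613 M of M.
Step 2:
                  M         L         G
  init      0.01731     8.602    0.1807
  Δ        -0.01589 -0.007944   0.02383
  eq       0.001426     8.595    0.2045
  solve Keq expr → x = 0.007944; check Q = 489.5

Direction: forward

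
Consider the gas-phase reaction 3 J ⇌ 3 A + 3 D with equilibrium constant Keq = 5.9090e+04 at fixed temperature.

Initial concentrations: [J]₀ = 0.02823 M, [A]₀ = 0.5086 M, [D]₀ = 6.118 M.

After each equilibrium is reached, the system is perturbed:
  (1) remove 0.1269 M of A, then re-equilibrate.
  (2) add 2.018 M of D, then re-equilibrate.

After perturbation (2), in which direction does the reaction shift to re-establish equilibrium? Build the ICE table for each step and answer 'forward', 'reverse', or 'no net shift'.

Direction: reverse

Q₀ = 1.3391e+06 vs Keq = 5.9090e+04 ⇒ Q>K, reverse
Step 1:
                    J           A           D
  I           0.02823      0.5086       6.118
  C           0.04419    -0.04419    -0.04419
  E           0.07242      0.4644       6.074
  solve Keq expr → x = -0.01473; check Q = 5.9090e+04
Then remove 0.1269 M of A.
Step 2:
                    J           A           D
  I           0.07242      0.3375       6.074
  C          -0.01699     0.01699     0.01699
  E           0.05543      0.3545       6.091
  solve Keq expr → x = 0.005662; check Q = 5.9090e+04
Then add 2.018 M of D.
Step 3:
                    J           A           D
  I           0.05543      0.3545       8.109
  C           0.01509    -0.01509    -0.01509
  E           0.07053      0.3394       8.094
  solve Keq expr → x = -0.005031; check Q = 5.9090e+04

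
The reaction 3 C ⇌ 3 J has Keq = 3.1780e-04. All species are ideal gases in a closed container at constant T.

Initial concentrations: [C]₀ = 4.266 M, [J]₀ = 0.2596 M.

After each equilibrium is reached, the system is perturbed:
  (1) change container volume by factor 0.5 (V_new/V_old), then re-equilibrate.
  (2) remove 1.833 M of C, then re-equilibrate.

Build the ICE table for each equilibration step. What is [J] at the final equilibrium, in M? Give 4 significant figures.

[J]_eq = 0.4611 M

Q₀ = 2.2535e-04 vs Keq = 3.1780e-04 ⇒ Q<K, forward
Step 1:
                   C          J
  I            4.266     0.2596
  C         -0.02951    0.02951
  E            4.236     0.2891
  solve Keq expr → x = 0.009835; check Q = 3.1780e-04
Then change container volume by factor 0.5 (V_new/V_old).
Step 2:
                   C          J
  I            8.473     0.5782
  C                0          0
  E            8.473     0.5782
  solve Keq expr → x = 0; check Q = 3.1780e-04
Then remove 1.833 M of C.
Step 3:
                   C          J
  I             6.64     0.5782
  C           0.1171    -0.1171
  E            6.757     0.4611
  solve Keq expr → x = -0.03903; check Q = 3.1780e-04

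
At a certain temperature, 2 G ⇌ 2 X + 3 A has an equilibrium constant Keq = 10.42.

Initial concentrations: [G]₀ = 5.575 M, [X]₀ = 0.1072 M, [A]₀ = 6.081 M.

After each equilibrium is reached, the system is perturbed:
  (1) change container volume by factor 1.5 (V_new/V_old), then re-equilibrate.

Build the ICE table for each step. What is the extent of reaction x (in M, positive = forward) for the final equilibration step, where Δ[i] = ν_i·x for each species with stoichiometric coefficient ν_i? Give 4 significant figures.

x = 0.1344 M

Q₀ = 0.08314 vs Keq = 10.42 ⇒ Q<K, forward
Step 1:
                   G          X          A
  init         5.575     0.1072      6.081
  Δ          -0.7134     0.7134       1.07
  eq           4.862     0.8206      7.151
  solve Keq expr → x = 0.3567; check Q = 10.42
Then change container volume by factor 1.5 (V_new/V_old).
Step 2:
                   G          X          A
  init         3.241     0.5471      4.767
  Δ          -0.2689     0.2689     0.4033
  eq           2.972      0.816      5.171
  solve Keq expr → x = 0.1344; check Q = 10.42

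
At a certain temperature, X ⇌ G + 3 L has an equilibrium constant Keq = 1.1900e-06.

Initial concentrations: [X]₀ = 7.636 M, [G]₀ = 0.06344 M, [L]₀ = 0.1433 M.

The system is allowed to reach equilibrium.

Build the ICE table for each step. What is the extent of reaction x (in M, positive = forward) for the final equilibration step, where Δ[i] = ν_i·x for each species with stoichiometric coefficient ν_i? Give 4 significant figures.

x = -0.0268 M

Q₀ = 2.4448e-05 vs Keq = 1.1900e-06 ⇒ Q>K, reverse
Step 1:
                  X         G         L
  I           7.636   0.06344    0.1433
  C          0.0268   -0.0268   -0.0804
  E           7.663   0.03664    0.0629
  solve Keq expr → x = -0.0268; check Q = 1.1900e-06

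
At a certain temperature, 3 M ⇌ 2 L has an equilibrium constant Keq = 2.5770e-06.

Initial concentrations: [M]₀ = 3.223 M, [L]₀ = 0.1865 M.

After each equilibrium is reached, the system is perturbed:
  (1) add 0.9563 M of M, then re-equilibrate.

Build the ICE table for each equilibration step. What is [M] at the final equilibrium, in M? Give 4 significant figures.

[M]_eq = 4.437 M

Q₀ = 0.001039 vs Keq = 2.5770e-06 ⇒ Q>K, reverse
Step 1:
                  M         L
  init        3.223    0.1865
  Δ          0.2641    -0.176
  eq          3.487   0.01045
  solve Keq expr → x = -0.08802; check Q = 2.5770e-06
Then add 0.9563 M of M.
Step 2:
                  M         L
  init        4.443   0.01045
  Δ       -0.006822  0.004548
  eq          4.437     0.015
  solve Keq expr → x = 0.002274; check Q = 2.5770e-06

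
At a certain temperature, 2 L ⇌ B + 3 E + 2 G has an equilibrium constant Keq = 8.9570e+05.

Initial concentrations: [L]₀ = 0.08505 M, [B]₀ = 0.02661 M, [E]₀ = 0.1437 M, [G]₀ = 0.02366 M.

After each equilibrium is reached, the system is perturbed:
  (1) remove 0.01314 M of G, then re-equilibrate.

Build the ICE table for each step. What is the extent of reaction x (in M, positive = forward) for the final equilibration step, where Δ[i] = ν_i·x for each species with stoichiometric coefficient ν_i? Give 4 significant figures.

x = 2.5786e-07 M

Q₀ = 6.1108e-06 vs Keq = 8.9570e+05 ⇒ Q<K, forward
Step 1:
                  L         B         E         G
  init      0.08505   0.02661    0.1437   0.02366
  Δ        -0.08505   0.04252    0.1276   0.08505
  eq      4.2669e-06   0.06913    0.2713    0.1087
  solve Keq expr → x = 0.04252; check Q = 8.9570e+05
Then remove 0.01314 M of G.
Step 2:
                  L         B         E         G
  init    4.2669e-06   0.06913    0.2713   0.09557
  Δ       -5.1573e-07 2.5786e-07 7.7359e-07 5.1573e-07
  eq      3.7512e-06   0.06913    0.2713   0.09557
  solve Keq expr → x = 2.5786e-07; check Q = 8.9570e+05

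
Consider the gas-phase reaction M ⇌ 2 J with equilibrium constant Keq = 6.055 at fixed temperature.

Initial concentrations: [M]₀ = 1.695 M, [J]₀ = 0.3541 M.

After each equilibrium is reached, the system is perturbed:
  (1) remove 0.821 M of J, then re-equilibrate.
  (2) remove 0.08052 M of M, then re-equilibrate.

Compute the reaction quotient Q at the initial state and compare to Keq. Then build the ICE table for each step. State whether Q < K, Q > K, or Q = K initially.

Q₀ = 0.07397 vs Keq = 6.055 ⇒ Q<K, forward
Step 1:
                  M         J
  init        1.695    0.3541
  Δ         -0.9118     1.824
  eq         0.7832     2.178
  solve Keq expr → x = 0.9118; check Q = 6.055
Then remove 0.821 M of J.
Step 2:
                  M         J
  init       0.7832     1.357
  Δ         -0.2337    0.4674
  eq         0.5495     1.824
  solve Keq expr → x = 0.2337; check Q = 6.055
Then remove 0.08052 M of M.
Step 3:
                  M         J
  init        0.469     1.824
  Δ         0.03693  -0.07385
  eq         0.5059      1.75
  solve Keq expr → x = -0.03693; check Q = 6.055

Q₀ = 0.07397; Q < K (proceeds forward)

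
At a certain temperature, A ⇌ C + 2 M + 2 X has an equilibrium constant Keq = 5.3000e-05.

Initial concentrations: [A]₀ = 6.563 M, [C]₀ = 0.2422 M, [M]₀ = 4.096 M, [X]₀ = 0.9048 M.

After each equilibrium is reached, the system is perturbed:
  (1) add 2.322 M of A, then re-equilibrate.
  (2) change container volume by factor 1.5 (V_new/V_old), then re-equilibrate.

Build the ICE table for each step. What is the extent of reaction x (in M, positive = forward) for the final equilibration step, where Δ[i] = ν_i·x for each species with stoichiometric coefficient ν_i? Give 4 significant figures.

Q₀ = 0.5069 vs Keq = 5.3000e-05 ⇒ Q>K, reverse
Step 1:
                  A         C         M         X
  Initial     6.563    0.2422     4.096    0.9048
  Change      0.242    -0.242   -0.4841   -0.4841
  Equil       6.805 1.5619e-04     3.612    0.4207
  solve Keq expr → x = -0.242; check Q = 5.3000e-05
Then add 2.322 M of A.
Step 2:
                  A         C         M         X
  Initial     9.127 1.5619e-04     3.612    0.4207
  Change  -5.3176e-05 5.3176e-05 1.0635e-04 1.0635e-04
  Equil       9.127 2.0937e-04     3.612    0.4208
  solve Keq expr → x = 5.3176e-05; check Q = 5.3000e-05
Then change container volume by factor 1.5 (V_new/V_old).
Step 3:
                  A         C         M         X
  Initial     6.085 1.3958e-04     2.408    0.2805
  Change  -5.6071e-04 5.6071e-04  0.001121  0.001121
  Equil       6.084 7.0029e-04     2.409    0.2817
  solve Keq expr → x = 5.6071e-04; check Q = 5.3000e-05

x = 5.6071e-04 M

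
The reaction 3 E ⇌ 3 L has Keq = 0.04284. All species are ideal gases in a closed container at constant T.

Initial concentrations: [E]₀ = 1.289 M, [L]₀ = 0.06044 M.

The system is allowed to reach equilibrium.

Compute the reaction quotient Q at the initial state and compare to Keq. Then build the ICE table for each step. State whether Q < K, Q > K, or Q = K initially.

Q₀ = 1.0309e-04; Q < K (proceeds forward)

Q₀ = 1.0309e-04 vs Keq = 0.04284 ⇒ Q<K, forward
Step 1:
                    E           L
  init          1.289     0.06044
  Δ           -0.2893      0.2893
  eq           0.9997      0.3498
  solve Keq expr → x = 0.09645; check Q = 0.04284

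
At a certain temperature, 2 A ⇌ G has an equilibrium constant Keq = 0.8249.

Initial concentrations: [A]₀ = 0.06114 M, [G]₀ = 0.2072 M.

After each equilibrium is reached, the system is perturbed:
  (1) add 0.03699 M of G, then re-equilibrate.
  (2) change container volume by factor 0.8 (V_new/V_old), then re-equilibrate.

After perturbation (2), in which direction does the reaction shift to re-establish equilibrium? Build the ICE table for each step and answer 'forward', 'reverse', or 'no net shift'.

Q₀ = 55.43 vs Keq = 0.8249 ⇒ Q>K, reverse
Step 1:
                  A         G
  Initial   0.06114    0.2072
  Change     0.2523   -0.1262
  Equil      0.3134   0.08105
  solve Keq expr → x = -0.1262; check Q = 0.8249
Then add 0.03699 M of G.
Step 2:
                  A         G
  Initial    0.3134     0.118
  Change    0.03535  -0.01768
  Equil      0.3488    0.1004
  solve Keq expr → x = -0.01768; check Q = 0.8249
Then change container volume by factor 0.8 (V_new/V_old).
Step 3:
                  A         G
  Initial     0.436    0.1254
  Change   -0.02619   0.01309
  Equil      0.4098    0.1385
  solve Keq expr → x = 0.01309; check Q = 0.8249

Direction: forward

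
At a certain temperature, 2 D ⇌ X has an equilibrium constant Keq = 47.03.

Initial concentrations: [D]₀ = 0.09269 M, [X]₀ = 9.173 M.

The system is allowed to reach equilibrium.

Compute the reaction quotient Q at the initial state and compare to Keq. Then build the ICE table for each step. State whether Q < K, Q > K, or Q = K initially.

Q₀ = 1068; Q > K (proceeds reverse)

Q₀ = 1068 vs Keq = 47.03 ⇒ Q>K, reverse
Step 1:
                   D          X
  Initial    0.09269      9.173
  Change      0.3448    -0.1724
  Equil       0.4375      9.001
  solve Keq expr → x = -0.1724; check Q = 47.03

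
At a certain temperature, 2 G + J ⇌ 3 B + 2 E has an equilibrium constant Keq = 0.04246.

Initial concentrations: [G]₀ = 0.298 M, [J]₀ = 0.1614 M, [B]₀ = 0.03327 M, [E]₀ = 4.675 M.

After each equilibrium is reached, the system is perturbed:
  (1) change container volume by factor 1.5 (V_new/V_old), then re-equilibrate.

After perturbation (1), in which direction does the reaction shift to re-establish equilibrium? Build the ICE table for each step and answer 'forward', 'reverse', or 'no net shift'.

Q₀ = 0.05615 vs Keq = 0.04246 ⇒ Q>K, reverse
Step 1:
                    G           J           B           E
  I             0.298      0.1614     0.03327       4.675
  C          0.001846  9.2304e-04   -0.002769   -0.001846
  E            0.2998      0.1623      0.0305       4.673
  solve Keq expr → x = -9.2304e-04; check Q = 0.04246
Then change container volume by factor 1.5 (V_new/V_old).
Step 2:
                    G           J           B           E
  I            0.1999      0.1082     0.02033       3.115
  C         -0.003859   -0.001929    0.005788    0.003859
  E             0.196      0.1063     0.02612       3.119
  solve Keq expr → x = 0.001929; check Q = 0.04246

Direction: forward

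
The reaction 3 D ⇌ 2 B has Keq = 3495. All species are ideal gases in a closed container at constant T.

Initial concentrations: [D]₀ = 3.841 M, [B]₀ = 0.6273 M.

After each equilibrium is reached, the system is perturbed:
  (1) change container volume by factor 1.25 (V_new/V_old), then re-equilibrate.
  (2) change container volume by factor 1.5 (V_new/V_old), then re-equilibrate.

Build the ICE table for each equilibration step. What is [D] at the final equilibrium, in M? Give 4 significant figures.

Q₀ = 0.006944 vs Keq = 3495 ⇒ Q<K, forward
Step 1:
                  D         B
  I           3.841    0.6273
  C          -3.701     2.467
  E          0.1399     3.095
  solve Keq expr → x = 1.234; check Q = 3495
Then change container volume by factor 1.25 (V_new/V_old).
Step 2:
                  D         B
  I          0.1119     2.476
  C        0.008461 -0.005641
  E          0.1204      2.47
  solve Keq expr → x = -0.00282; check Q = 3495
Then change container volume by factor 1.5 (V_new/V_old).
Step 3:
                  D         B
  I         0.08027     1.647
  C         0.01134 -0.007557
  E         0.09161     1.639
  solve Keq expr → x = -0.003778; check Q = 3495

[D]_eq = 0.09161 M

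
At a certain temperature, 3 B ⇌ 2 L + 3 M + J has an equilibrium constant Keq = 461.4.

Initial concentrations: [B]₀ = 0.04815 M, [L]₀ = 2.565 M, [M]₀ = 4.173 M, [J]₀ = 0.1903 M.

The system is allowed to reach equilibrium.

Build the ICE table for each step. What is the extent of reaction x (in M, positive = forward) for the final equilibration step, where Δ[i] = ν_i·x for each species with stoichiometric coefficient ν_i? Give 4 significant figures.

Q₀ = 8.1502e+05 vs Keq = 461.4 ⇒ Q>K, reverse
Step 1:
                  B         L         M         J
  init      0.04815     2.565     4.173    0.1903
  Δ          0.3303   -0.2202   -0.3303   -0.1101
  eq         0.3785     2.345     3.843   0.08019
  solve Keq expr → x = -0.1101; check Q = 461.4

x = -0.1101 M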